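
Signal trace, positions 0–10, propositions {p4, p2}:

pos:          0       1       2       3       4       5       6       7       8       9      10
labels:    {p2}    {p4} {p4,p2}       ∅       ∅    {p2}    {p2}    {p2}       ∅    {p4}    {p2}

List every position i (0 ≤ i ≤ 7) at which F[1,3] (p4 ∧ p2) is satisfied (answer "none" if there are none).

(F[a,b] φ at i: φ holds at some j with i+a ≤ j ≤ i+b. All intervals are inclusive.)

0, 1

Evaluate at each i in [0,7]:
  i=0: ✓ (witness j=2)
  i=1: ✓ (witness j=2)
  i=2: ✗ (none in [3,5])
  i=3: ✗ (none in [4,6])
  i=4: ✗ (none in [5,7])
  i=5: ✗ (none in [6,8])
  i=6: ✗ (none in [7,9])
  i=7: ✗ (none in [8,10])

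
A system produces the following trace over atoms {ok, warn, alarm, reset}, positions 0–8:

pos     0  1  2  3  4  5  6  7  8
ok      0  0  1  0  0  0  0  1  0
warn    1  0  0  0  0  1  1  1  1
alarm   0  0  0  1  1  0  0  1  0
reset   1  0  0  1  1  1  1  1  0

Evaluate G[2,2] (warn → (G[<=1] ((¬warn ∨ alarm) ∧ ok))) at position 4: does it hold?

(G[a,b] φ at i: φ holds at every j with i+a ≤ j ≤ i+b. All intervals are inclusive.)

Check (warn → (G[<=1] ((¬warn ∨ alarm) ∧ ok))) at every j in [6,6]:
  j=6: antecedent true; consequent fails at 6 → ✗
Fails at j=6 → formula fails.

False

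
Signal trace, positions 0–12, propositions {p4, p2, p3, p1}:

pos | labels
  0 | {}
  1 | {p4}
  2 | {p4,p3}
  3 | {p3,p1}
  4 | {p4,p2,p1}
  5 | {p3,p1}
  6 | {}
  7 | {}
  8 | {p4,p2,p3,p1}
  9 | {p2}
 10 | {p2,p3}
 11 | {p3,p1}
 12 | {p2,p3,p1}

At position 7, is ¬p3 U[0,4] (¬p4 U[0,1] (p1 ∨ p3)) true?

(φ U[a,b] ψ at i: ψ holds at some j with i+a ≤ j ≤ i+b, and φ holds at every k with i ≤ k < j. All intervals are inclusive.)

Yes

Need some j in [7,11] with (¬p4 U[0,1] (p1 ∨ p3)), and ¬p3 at every k in [7,j-1].
  j=7: (¬p4 U[0,1] (p1 ∨ p3)) holds; no prefix to check → satisfied.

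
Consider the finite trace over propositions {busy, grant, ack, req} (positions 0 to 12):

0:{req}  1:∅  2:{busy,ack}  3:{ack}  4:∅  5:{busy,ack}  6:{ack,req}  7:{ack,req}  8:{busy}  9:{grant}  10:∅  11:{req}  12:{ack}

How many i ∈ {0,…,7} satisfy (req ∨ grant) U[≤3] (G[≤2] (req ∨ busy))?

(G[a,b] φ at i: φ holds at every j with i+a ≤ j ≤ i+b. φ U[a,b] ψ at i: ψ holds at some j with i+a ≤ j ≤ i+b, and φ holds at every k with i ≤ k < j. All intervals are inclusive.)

Evaluate at each i in [0,7]:
  i=0: ✗ (no rhs in [0,3])
  i=1: ✗ (no rhs in [1,4])
  i=2: ✗ (lhs fails at k=2 before rhs at j=5)
  i=3: ✗ (lhs fails at k=3 before rhs at j=5)
  i=4: ✗ (lhs fails at k=4 before rhs at j=5)
  i=5: ✓ (rhs at j=5)
  i=6: ✓ (rhs at j=6)
  i=7: ✗ (no rhs in [7,10])
Positions where it holds: {5, 6} → 2.

2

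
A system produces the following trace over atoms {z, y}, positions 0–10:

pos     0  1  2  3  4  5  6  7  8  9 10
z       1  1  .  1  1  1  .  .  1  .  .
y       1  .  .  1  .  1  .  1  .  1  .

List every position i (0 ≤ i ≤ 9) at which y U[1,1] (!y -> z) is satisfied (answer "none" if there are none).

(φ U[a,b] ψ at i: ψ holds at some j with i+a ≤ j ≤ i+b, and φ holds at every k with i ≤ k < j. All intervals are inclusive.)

Evaluate at each i in [0,9]:
  i=0: ✓ (rhs at j=1; lhs holds on [0,0])
  i=1: ✗ (no rhs in [2,2])
  i=2: ✗ (lhs fails at k=2 before rhs at j=3)
  i=3: ✓ (rhs at j=4; lhs holds on [3,3])
  i=4: ✗ (lhs fails at k=4 before rhs at j=5)
  i=5: ✗ (no rhs in [6,6])
  i=6: ✗ (lhs fails at k=6 before rhs at j=7)
  i=7: ✓ (rhs at j=8; lhs holds on [7,7])
  i=8: ✗ (lhs fails at k=8 before rhs at j=9)
  i=9: ✗ (no rhs in [10,10])

0, 3, 7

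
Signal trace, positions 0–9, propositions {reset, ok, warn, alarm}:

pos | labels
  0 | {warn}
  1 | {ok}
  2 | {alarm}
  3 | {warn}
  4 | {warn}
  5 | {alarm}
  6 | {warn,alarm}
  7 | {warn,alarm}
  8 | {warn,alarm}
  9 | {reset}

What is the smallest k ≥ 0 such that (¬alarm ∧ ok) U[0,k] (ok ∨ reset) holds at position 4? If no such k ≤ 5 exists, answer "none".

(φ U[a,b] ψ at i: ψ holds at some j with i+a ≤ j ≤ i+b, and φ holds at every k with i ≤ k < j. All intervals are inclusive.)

Need earliest j ≥ 4 with (ok ∨ reset), and (¬alarm ∧ ok) at every k in [4,j-1].
  j=4: rhs fails.
  j=5: rhs fails.
  j=6: rhs fails.
  j=7: rhs fails.
  j=8: rhs fails.
  j=9: rhs holds but lhs fails at k=4.
No witness within the range → none.

none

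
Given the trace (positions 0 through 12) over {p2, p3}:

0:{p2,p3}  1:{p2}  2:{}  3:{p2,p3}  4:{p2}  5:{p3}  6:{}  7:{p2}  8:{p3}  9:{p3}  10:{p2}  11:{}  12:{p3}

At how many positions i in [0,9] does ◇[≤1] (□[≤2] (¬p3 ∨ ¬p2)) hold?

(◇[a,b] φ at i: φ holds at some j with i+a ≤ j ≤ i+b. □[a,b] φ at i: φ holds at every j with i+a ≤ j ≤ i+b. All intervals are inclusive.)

7

Evaluate at each i in [0,9]:
  i=0: ✗ (none in [0,1])
  i=1: ✗ (none in [1,2])
  i=2: ✗ (none in [2,3])
  i=3: ✓ (witness j=4)
  i=4: ✓ (witness j=4)
  i=5: ✓ (witness j=5)
  i=6: ✓ (witness j=6)
  i=7: ✓ (witness j=7)
  i=8: ✓ (witness j=8)
  i=9: ✓ (witness j=9)
Positions where it holds: {3, 4, 5, 6, 7, 8, 9} → 7.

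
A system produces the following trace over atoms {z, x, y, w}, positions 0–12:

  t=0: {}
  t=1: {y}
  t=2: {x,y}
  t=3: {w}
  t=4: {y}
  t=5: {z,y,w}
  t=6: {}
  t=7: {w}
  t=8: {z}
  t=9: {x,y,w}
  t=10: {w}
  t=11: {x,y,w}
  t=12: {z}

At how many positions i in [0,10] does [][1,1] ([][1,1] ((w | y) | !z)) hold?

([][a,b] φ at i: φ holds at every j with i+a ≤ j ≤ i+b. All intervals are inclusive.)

9

Evaluate at each i in [0,10]:
  i=0: ✓ (all of [1,1])
  i=1: ✓ (all of [2,2])
  i=2: ✓ (all of [3,3])
  i=3: ✓ (all of [4,4])
  i=4: ✓ (all of [5,5])
  i=5: ✓ (all of [6,6])
  i=6: ✗ (fails at j=7)
  i=7: ✓ (all of [8,8])
  i=8: ✓ (all of [9,9])
  i=9: ✓ (all of [10,10])
  i=10: ✗ (fails at j=11)
Positions where it holds: {0, 1, 2, 3, 4, 5, 7, 8, 9} → 9.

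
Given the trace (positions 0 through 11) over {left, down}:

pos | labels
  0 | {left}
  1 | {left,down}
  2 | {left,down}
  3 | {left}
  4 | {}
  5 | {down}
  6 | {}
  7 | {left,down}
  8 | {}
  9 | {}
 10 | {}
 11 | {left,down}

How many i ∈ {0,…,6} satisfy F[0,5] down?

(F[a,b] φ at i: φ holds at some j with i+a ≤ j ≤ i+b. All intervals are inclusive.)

Evaluate at each i in [0,6]:
  i=0: ✓ (witness j=1)
  i=1: ✓ (witness j=1)
  i=2: ✓ (witness j=2)
  i=3: ✓ (witness j=5)
  i=4: ✓ (witness j=5)
  i=5: ✓ (witness j=5)
  i=6: ✓ (witness j=7)
Positions where it holds: {0, 1, 2, 3, 4, 5, 6} → 7.

7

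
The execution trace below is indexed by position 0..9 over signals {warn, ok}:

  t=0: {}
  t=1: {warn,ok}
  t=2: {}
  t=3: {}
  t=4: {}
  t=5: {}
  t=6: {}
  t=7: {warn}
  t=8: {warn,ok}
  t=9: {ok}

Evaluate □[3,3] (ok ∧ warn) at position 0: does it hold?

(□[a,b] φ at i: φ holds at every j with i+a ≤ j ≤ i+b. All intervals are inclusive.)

No

Check (ok ∧ warn) at every j in [3,3]:
  j=3: false
Fails at j=3 → formula fails.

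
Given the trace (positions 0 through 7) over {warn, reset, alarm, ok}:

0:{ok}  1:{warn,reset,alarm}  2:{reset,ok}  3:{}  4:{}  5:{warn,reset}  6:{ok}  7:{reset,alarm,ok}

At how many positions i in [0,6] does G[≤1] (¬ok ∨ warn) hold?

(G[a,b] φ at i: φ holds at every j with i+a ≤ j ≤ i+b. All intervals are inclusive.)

Evaluate at each i in [0,6]:
  i=0: ✗ (fails at j=0)
  i=1: ✗ (fails at j=2)
  i=2: ✗ (fails at j=2)
  i=3: ✓ (all of [3,4])
  i=4: ✓ (all of [4,5])
  i=5: ✗ (fails at j=6)
  i=6: ✗ (fails at j=6)
Positions where it holds: {3, 4} → 2.

2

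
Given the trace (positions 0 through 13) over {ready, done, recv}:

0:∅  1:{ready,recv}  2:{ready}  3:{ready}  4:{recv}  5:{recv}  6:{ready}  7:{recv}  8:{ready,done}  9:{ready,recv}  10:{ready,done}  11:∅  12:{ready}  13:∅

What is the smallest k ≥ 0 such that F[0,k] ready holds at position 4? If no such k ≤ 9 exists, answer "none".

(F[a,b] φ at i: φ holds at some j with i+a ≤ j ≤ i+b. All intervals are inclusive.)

2

Scan j = 4,5,… for ready:
  j=4: fails
  j=5: fails
  j=6: holds
First hit at j=6, so smallest k = 6-4 = 2.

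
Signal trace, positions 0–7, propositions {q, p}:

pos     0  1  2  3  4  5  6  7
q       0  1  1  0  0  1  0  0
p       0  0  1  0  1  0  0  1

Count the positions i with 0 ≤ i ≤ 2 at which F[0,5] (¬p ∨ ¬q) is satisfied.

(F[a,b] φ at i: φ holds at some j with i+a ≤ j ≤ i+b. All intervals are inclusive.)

3

Evaluate at each i in [0,2]:
  i=0: ✓ (witness j=0)
  i=1: ✓ (witness j=1)
  i=2: ✓ (witness j=3)
Positions where it holds: {0, 1, 2} → 3.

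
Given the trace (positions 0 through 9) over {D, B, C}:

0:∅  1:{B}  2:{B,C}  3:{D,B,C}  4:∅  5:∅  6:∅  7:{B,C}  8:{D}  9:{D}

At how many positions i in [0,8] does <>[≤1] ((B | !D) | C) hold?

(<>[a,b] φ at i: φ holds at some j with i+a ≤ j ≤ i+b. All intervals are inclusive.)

8

Evaluate at each i in [0,8]:
  i=0: ✓ (witness j=0)
  i=1: ✓ (witness j=1)
  i=2: ✓ (witness j=2)
  i=3: ✓ (witness j=3)
  i=4: ✓ (witness j=4)
  i=5: ✓ (witness j=5)
  i=6: ✓ (witness j=6)
  i=7: ✓ (witness j=7)
  i=8: ✗ (none in [8,9])
Positions where it holds: {0, 1, 2, 3, 4, 5, 6, 7} → 8.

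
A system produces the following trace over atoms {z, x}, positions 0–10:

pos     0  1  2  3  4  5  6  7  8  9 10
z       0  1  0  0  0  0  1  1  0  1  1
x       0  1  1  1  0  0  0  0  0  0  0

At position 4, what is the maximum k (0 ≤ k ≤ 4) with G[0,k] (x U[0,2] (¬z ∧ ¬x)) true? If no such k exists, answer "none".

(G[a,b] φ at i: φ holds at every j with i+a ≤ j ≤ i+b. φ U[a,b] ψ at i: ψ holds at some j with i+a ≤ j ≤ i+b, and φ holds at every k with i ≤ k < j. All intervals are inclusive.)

1

(x U[0,2] (¬z ∧ ¬x)) must hold from j=4 onward; find where it first fails.
  j=4: holds
  j=5: holds
  j=6: fails
Holds on [4,5], so largest k = 1.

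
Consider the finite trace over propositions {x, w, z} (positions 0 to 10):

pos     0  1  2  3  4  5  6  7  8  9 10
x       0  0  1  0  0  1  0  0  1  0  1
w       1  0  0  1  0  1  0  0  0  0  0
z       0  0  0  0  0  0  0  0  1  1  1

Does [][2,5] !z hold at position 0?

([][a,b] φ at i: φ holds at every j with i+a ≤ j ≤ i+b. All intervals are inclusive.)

Check !z at every j in [2,5]:
  j=2: true
  j=3: true
  j=4: true
  j=5: true
All positions satisfy it → formula holds.

True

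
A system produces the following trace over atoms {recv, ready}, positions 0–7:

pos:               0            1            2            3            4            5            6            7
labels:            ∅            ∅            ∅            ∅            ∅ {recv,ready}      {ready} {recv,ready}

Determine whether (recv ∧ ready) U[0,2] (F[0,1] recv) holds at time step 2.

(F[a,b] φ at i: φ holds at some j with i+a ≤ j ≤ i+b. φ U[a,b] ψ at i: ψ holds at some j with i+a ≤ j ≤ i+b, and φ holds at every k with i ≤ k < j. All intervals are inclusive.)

Does not hold

Need some j in [2,4] with F[0,1] recv, and (recv ∧ ready) at every k in [2,j-1].
  j=2: F[0,1] recv — fails (none in [2,3]).
  j=3: F[0,1] recv — fails (none in [3,4]).
  j=4: F[0,1] recv holds, but (recv ∧ ready) fails at k=2 → not this j.
No j in the window works → until fails.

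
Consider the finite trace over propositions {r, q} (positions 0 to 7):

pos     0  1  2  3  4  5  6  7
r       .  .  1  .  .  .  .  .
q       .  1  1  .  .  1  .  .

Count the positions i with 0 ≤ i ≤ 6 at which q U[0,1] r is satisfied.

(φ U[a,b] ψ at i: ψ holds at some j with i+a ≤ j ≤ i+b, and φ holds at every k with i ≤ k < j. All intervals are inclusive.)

Evaluate at each i in [0,6]:
  i=0: ✗ (no rhs in [0,1])
  i=1: ✓ (rhs at j=2; lhs holds on [1,1])
  i=2: ✓ (rhs at j=2)
  i=3: ✗ (no rhs in [3,4])
  i=4: ✗ (no rhs in [4,5])
  i=5: ✗ (no rhs in [5,6])
  i=6: ✗ (no rhs in [6,7])
Positions where it holds: {1, 2} → 2.

2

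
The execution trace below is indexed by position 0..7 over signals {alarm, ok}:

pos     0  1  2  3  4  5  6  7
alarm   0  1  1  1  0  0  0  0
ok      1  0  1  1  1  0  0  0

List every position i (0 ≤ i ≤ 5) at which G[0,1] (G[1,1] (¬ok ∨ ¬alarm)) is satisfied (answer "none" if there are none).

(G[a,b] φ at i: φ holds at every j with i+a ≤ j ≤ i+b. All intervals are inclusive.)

3, 4, 5

Evaluate at each i in [0,5]:
  i=0: ✗ (fails at j=1)
  i=1: ✗ (fails at j=1)
  i=2: ✗ (fails at j=2)
  i=3: ✓ (all of [3,4])
  i=4: ✓ (all of [4,5])
  i=5: ✓ (all of [5,6])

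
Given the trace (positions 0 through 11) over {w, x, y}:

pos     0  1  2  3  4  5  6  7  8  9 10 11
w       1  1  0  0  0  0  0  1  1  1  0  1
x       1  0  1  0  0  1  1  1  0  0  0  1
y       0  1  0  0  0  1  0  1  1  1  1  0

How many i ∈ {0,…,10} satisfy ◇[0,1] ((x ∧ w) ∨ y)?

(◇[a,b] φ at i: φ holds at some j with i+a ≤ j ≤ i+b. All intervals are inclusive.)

Evaluate at each i in [0,10]:
  i=0: ✓ (witness j=0)
  i=1: ✓ (witness j=1)
  i=2: ✗ (none in [2,3])
  i=3: ✗ (none in [3,4])
  i=4: ✓ (witness j=5)
  i=5: ✓ (witness j=5)
  i=6: ✓ (witness j=7)
  i=7: ✓ (witness j=7)
  i=8: ✓ (witness j=8)
  i=9: ✓ (witness j=9)
  i=10: ✓ (witness j=10)
Positions where it holds: {0, 1, 4, 5, 6, 7, 8, 9, 10} → 9.

9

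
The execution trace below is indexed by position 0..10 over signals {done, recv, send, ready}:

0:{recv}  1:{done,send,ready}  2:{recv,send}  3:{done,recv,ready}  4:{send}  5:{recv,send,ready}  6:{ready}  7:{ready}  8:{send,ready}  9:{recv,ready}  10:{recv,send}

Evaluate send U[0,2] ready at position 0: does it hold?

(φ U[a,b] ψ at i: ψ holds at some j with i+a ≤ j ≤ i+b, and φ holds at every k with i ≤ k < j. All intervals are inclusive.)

False

Need some j in [0,2] with ready, and send at every k in [0,j-1].
  j=0: ready false.
  j=1: ready holds, but send fails at k=0 → not this j.
  j=2: ready false.
No j in the window works → until fails.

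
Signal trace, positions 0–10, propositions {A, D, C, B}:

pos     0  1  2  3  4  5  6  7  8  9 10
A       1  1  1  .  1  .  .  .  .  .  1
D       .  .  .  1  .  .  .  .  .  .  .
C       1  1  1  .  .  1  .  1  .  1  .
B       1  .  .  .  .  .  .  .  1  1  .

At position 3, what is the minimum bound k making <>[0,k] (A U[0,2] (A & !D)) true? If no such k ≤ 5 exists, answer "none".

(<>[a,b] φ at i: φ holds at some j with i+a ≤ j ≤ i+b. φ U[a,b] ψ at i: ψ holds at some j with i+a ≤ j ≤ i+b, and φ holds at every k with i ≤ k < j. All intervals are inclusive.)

1

Scan j = 3,4,… for (A U[0,2] (A & !D)):
  j=3: fails
  j=4: holds
First hit at j=4, so smallest k = 4-3 = 1.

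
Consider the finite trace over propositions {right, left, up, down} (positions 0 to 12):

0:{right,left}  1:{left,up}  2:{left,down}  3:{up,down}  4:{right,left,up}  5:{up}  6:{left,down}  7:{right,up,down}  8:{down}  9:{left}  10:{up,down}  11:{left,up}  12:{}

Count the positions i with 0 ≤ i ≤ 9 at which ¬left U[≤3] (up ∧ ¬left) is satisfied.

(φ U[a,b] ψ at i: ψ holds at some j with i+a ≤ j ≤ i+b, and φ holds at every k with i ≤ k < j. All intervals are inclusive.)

Evaluate at each i in [0,9]:
  i=0: ✗ (lhs fails at k=0 before rhs at j=3)
  i=1: ✗ (lhs fails at k=1 before rhs at j=3)
  i=2: ✗ (lhs fails at k=2 before rhs at j=3)
  i=3: ✓ (rhs at j=3)
  i=4: ✗ (lhs fails at k=4 before rhs at j=5)
  i=5: ✓ (rhs at j=5)
  i=6: ✗ (lhs fails at k=6 before rhs at j=7)
  i=7: ✓ (rhs at j=7)
  i=8: ✗ (lhs fails at k=9 before rhs at j=10)
  i=9: ✗ (lhs fails at k=9 before rhs at j=10)
Positions where it holds: {3, 5, 7} → 3.

3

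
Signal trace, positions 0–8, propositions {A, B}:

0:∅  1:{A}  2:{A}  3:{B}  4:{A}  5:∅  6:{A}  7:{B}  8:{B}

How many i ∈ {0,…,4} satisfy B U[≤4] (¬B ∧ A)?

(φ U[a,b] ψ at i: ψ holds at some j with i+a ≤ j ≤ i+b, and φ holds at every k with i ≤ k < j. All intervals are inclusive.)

Evaluate at each i in [0,4]:
  i=0: ✗ (lhs fails at k=0 before rhs at j=1)
  i=1: ✓ (rhs at j=1)
  i=2: ✓ (rhs at j=2)
  i=3: ✓ (rhs at j=4; lhs holds on [3,3])
  i=4: ✓ (rhs at j=4)
Positions where it holds: {1, 2, 3, 4} → 4.

4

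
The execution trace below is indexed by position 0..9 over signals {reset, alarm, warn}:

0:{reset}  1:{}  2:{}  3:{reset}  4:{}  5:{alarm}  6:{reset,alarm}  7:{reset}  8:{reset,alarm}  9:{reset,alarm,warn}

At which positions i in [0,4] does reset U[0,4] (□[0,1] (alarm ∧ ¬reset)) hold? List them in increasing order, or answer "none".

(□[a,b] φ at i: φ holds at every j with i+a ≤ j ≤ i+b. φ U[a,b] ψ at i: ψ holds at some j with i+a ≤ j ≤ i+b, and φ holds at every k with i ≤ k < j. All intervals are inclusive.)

Evaluate at each i in [0,4]:
  i=0: ✗ (no rhs in [0,4])
  i=1: ✗ (no rhs in [1,5])
  i=2: ✗ (no rhs in [2,6])
  i=3: ✗ (no rhs in [3,7])
  i=4: ✗ (no rhs in [4,8])

none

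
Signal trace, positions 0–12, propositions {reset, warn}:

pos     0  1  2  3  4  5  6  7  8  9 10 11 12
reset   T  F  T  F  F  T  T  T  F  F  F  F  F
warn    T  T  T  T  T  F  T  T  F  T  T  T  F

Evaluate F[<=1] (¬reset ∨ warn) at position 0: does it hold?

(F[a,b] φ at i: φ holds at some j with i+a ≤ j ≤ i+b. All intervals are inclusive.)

True

Check (¬reset ∨ warn) at each j in [0,1]:
  j=0: true
  j=1: true
Found at j=0 → formula holds.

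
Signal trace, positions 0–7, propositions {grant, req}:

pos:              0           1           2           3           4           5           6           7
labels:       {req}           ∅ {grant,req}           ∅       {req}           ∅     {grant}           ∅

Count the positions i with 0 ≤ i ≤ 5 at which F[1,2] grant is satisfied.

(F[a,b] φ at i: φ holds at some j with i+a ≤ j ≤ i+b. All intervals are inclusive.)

Evaluate at each i in [0,5]:
  i=0: ✓ (witness j=2)
  i=1: ✓ (witness j=2)
  i=2: ✗ (none in [3,4])
  i=3: ✗ (none in [4,5])
  i=4: ✓ (witness j=6)
  i=5: ✓ (witness j=6)
Positions where it holds: {0, 1, 4, 5} → 4.

4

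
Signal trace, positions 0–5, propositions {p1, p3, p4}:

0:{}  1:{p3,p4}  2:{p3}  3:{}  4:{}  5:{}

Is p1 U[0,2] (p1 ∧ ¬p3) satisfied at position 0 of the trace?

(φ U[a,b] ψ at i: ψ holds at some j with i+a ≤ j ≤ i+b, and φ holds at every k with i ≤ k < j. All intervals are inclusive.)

Need some j in [0,2] with (p1 ∧ ¬p3), and p1 at every k in [0,j-1].
  j=0: (p1 ∧ ¬p3) false.
  j=1: (p1 ∧ ¬p3) false.
  j=2: (p1 ∧ ¬p3) false.
No j in the window works → until fails.

Does not hold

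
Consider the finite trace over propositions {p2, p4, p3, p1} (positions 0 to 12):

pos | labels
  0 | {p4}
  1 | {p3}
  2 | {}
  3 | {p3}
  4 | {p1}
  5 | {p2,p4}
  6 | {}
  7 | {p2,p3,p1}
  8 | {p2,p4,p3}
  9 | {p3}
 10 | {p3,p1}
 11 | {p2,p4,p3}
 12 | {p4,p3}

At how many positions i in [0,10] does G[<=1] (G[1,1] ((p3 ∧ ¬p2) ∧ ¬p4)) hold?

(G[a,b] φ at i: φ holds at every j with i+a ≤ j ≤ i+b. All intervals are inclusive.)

Evaluate at each i in [0,10]:
  i=0: ✗ (fails at j=1)
  i=1: ✗ (fails at j=1)
  i=2: ✗ (fails at j=3)
  i=3: ✗ (fails at j=3)
  i=4: ✗ (fails at j=4)
  i=5: ✗ (fails at j=5)
  i=6: ✗ (fails at j=6)
  i=7: ✗ (fails at j=7)
  i=8: ✓ (all of [8,9])
  i=9: ✗ (fails at j=10)
  i=10: ✗ (fails at j=10)
Positions where it holds: {8} → 1.

1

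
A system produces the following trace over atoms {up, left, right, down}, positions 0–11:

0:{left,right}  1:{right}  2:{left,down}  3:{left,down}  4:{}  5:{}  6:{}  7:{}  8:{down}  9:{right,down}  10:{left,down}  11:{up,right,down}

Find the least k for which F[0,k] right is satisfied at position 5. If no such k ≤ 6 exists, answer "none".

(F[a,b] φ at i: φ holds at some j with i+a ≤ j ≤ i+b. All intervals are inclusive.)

4

Scan j = 5,6,… for right:
  j=5: fails
  j=6: fails
  j=7: fails
  j=8: fails
  j=9: holds
First hit at j=9, so smallest k = 9-5 = 4.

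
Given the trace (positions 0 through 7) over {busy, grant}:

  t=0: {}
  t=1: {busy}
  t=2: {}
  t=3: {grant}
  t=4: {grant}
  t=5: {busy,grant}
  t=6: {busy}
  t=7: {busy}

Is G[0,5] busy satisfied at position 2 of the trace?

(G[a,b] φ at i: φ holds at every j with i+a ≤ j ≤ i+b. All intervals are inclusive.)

Check busy at every j in [2,7]:
  j=2: false
  j=3: false
  j=4: false
  j=5: true
  j=6: true
  j=7: true
Fails at j=2 → formula fails.

Does not hold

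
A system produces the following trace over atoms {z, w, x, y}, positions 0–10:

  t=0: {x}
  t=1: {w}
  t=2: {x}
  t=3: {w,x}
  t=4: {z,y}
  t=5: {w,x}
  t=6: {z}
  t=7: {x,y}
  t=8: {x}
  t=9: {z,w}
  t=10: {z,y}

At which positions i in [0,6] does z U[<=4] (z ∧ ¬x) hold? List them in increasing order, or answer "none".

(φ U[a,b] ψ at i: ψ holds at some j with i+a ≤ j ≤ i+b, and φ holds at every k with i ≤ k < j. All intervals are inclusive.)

4, 6

Evaluate at each i in [0,6]:
  i=0: ✗ (lhs fails at k=0 before rhs at j=4)
  i=1: ✗ (lhs fails at k=1 before rhs at j=4)
  i=2: ✗ (lhs fails at k=2 before rhs at j=4)
  i=3: ✗ (lhs fails at k=3 before rhs at j=4)
  i=4: ✓ (rhs at j=4)
  i=5: ✗ (lhs fails at k=5 before rhs at j=6)
  i=6: ✓ (rhs at j=6)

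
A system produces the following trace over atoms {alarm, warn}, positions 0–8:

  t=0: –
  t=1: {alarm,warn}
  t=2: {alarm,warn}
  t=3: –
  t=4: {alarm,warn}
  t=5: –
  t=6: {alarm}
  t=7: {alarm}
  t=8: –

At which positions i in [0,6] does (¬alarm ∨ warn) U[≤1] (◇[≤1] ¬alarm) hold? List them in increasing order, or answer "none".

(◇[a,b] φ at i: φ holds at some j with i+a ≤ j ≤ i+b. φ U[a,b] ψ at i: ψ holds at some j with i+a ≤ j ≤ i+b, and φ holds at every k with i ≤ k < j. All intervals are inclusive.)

0, 1, 2, 3, 4, 5

Evaluate at each i in [0,6]:
  i=0: ✓ (rhs at j=0)
  i=1: ✓ (rhs at j=2; lhs holds on [1,1])
  i=2: ✓ (rhs at j=2)
  i=3: ✓ (rhs at j=3)
  i=4: ✓ (rhs at j=4)
  i=5: ✓ (rhs at j=5)
  i=6: ✗ (lhs fails at k=6 before rhs at j=7)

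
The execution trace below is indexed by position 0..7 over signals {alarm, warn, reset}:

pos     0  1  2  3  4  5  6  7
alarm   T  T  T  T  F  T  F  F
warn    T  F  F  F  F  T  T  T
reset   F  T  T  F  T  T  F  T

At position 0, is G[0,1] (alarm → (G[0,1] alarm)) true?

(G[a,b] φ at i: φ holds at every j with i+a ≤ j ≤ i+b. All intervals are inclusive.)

Check (alarm → (G[0,1] alarm)) at every j in [0,1]:
  j=0: antecedent true; consequent holds on [0,1] → ✓
  j=1: antecedent true; consequent holds on [1,2] → ✓
All positions satisfy it → formula holds.

True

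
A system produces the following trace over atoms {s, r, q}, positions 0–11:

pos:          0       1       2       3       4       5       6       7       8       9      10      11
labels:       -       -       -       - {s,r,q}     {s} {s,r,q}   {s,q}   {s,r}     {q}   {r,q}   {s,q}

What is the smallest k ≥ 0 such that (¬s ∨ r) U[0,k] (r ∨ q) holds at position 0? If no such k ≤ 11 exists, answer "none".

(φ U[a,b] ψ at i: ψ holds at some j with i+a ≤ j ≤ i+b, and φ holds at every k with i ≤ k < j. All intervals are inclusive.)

Need earliest j ≥ 0 with (r ∨ q), and (¬s ∨ r) at every k in [0,j-1].
  j=0: rhs fails.
  j=1: rhs fails.
  j=2: rhs fails.
  j=3: rhs fails.
  j=4: rhs holds; lhs holds on [0,3]. k = 4.

4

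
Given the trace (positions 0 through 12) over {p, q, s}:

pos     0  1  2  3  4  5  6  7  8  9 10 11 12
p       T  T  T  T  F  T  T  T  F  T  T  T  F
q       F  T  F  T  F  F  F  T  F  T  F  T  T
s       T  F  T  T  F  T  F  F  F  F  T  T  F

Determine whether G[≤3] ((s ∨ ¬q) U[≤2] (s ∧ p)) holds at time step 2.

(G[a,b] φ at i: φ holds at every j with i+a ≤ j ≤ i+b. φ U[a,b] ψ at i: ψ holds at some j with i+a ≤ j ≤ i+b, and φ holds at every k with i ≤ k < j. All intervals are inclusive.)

Holds

Check ((s ∨ ¬q) U[≤2] (s ∧ p)) at every j in [2,5]:
  j=2: holds
  j=3: holds
  j=4: holds
  j=5: holds
All positions satisfy it → formula holds.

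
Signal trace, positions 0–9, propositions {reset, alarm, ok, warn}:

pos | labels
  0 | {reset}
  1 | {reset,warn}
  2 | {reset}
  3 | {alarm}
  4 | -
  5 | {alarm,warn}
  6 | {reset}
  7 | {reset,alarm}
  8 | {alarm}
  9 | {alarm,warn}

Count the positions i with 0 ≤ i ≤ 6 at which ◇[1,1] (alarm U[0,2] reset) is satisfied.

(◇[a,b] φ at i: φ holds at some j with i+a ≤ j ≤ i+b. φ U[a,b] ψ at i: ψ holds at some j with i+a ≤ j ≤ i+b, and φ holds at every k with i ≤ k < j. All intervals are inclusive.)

Evaluate at each i in [0,6]:
  i=0: ✓ (witness j=1)
  i=1: ✓ (witness j=2)
  i=2: ✗ (none in [3,3])
  i=3: ✗ (none in [4,4])
  i=4: ✓ (witness j=5)
  i=5: ✓ (witness j=6)
  i=6: ✓ (witness j=7)
Positions where it holds: {0, 1, 4, 5, 6} → 5.

5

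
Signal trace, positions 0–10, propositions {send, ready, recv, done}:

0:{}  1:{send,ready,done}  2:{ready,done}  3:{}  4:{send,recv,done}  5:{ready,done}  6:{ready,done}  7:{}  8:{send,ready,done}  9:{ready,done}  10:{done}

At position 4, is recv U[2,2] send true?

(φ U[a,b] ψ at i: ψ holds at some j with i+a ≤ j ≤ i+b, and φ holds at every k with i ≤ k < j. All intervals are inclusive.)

Need some j in [6,6] with send, and recv at every k in [4,j-1].
  j=6: send false.
No j in the window works → until fails.

No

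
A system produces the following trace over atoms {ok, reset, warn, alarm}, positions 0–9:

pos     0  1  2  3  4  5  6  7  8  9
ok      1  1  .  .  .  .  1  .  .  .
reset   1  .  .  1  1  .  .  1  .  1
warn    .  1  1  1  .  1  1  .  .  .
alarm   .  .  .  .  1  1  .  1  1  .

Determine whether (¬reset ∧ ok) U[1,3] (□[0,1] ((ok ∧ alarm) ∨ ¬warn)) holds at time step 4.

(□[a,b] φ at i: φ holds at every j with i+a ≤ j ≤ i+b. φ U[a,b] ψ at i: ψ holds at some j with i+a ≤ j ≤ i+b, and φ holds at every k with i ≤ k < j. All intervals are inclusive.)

Need some j in [5,7] with □[0,1] ((ok ∧ alarm) ∨ ¬warn), and (¬reset ∧ ok) at every k in [4,j-1].
  j=5: □[0,1] ((ok ∧ alarm) ∨ ¬warn) — fails at 5.
  j=6: □[0,1] ((ok ∧ alarm) ∨ ¬warn) — fails at 6.
  j=7: □[0,1] ((ok ∧ alarm) ∨ ¬warn) holds, but (¬reset ∧ ok) fails at k=4 → not this j.
No j in the window works → until fails.

Does not hold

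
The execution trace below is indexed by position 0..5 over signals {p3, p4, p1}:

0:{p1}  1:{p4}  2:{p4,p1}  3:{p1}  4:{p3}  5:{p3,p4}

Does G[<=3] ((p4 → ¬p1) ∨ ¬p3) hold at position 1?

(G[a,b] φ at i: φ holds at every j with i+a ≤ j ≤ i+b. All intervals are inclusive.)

Holds

Check ((p4 → ¬p1) ∨ ¬p3) at every j in [1,4]:
  j=1: true
  j=2: true
  j=3: true
  j=4: true
All positions satisfy it → formula holds.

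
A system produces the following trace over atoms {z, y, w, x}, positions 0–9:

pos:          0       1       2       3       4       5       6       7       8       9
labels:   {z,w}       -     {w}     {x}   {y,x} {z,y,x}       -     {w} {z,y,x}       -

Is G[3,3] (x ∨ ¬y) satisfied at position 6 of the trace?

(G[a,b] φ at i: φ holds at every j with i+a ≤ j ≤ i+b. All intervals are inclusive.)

True

Check (x ∨ ¬y) at every j in [9,9]:
  j=9: true
All positions satisfy it → formula holds.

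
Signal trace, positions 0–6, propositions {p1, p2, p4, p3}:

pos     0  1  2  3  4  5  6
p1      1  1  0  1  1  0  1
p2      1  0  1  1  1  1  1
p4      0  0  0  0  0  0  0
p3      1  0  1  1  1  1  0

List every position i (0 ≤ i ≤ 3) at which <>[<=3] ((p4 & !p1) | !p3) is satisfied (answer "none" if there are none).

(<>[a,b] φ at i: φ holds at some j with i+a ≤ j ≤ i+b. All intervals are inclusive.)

Evaluate at each i in [0,3]:
  i=0: ✓ (witness j=1)
  i=1: ✓ (witness j=1)
  i=2: ✗ (none in [2,5])
  i=3: ✓ (witness j=6)

0, 1, 3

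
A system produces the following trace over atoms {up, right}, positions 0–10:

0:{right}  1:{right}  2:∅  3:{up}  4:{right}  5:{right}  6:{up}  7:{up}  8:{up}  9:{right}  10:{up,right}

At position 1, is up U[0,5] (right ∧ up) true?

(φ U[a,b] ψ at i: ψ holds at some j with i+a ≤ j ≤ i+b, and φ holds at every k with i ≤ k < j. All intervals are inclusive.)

Need some j in [1,6] with (right ∧ up), and up at every k in [1,j-1].
  j=1: (right ∧ up) false.
  j=2: (right ∧ up) false.
  j=3: (right ∧ up) false.
  j=4: (right ∧ up) false.
  j=5: (right ∧ up) false.
  j=6: (right ∧ up) false.
No j in the window works → until fails.

False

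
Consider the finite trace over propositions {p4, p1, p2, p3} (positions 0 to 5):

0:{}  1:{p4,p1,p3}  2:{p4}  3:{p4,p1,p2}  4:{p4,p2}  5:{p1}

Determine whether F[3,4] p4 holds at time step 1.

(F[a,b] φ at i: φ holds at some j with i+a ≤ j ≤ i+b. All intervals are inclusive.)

Holds

Check p4 at each j in [4,5]:
  j=4: true
  j=5: false
Found at j=4 → formula holds.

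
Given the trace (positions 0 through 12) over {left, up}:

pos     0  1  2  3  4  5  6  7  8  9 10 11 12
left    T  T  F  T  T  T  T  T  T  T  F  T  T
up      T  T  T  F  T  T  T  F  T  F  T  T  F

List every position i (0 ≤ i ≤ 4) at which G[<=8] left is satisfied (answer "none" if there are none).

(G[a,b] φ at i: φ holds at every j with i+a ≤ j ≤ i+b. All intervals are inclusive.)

none

Evaluate at each i in [0,4]:
  i=0: ✗ (fails at j=2)
  i=1: ✗ (fails at j=2)
  i=2: ✗ (fails at j=2)
  i=3: ✗ (fails at j=10)
  i=4: ✗ (fails at j=10)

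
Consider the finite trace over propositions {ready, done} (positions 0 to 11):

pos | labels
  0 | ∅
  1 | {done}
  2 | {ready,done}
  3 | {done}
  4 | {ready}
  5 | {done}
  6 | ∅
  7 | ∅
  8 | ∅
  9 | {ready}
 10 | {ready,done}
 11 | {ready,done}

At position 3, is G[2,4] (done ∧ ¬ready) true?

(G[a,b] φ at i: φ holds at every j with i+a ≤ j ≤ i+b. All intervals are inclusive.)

Does not hold

Check (done ∧ ¬ready) at every j in [5,7]:
  j=5: true
  j=6: false
  j=7: false
Fails at j=6 → formula fails.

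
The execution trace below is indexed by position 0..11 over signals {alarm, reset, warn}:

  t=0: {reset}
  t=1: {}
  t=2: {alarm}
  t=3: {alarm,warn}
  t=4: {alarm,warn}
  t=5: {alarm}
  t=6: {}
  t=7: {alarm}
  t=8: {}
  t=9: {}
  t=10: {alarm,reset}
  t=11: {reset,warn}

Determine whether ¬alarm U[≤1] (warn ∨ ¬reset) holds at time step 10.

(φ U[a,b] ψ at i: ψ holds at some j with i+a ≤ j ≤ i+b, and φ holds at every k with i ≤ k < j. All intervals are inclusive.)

False

Need some j in [10,11] with (warn ∨ ¬reset), and ¬alarm at every k in [10,j-1].
  j=10: (warn ∨ ¬reset) false.
  j=11: (warn ∨ ¬reset) holds, but ¬alarm fails at k=10 → not this j.
No j in the window works → until fails.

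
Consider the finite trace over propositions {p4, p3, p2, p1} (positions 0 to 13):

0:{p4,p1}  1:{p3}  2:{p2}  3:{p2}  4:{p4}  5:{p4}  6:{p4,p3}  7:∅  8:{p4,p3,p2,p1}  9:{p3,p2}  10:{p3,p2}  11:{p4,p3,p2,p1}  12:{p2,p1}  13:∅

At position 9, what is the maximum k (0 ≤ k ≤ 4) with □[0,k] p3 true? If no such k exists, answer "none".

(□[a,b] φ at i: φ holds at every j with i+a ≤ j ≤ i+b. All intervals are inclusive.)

p3 must hold from j=9 onward; find where it first fails.
  j=9: holds
  j=10: holds
  j=11: holds
  j=12: fails
Holds on [9,11], so largest k = 2.

2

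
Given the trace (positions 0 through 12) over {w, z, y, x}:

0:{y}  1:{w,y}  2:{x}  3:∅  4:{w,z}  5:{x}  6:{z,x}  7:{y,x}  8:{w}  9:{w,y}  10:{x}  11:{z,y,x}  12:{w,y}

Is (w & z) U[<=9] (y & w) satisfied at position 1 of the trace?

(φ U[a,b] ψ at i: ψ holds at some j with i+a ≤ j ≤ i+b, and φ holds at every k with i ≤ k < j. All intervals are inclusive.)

Holds

Need some j in [1,10] with (y & w), and (w & z) at every k in [1,j-1].
  j=1: (y & w) holds; no prefix to check → satisfied.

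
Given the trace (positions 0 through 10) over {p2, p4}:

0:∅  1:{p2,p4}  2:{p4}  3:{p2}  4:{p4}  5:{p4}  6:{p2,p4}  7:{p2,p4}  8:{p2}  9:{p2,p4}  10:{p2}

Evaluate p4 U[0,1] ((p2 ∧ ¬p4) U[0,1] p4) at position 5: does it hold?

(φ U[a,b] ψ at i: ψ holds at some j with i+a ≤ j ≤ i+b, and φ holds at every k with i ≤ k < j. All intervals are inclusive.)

Need some j in [5,6] with ((p2 ∧ ¬p4) U[0,1] p4), and p4 at every k in [5,j-1].
  j=5: ((p2 ∧ ¬p4) U[0,1] p4) holds; no prefix to check → satisfied.

Holds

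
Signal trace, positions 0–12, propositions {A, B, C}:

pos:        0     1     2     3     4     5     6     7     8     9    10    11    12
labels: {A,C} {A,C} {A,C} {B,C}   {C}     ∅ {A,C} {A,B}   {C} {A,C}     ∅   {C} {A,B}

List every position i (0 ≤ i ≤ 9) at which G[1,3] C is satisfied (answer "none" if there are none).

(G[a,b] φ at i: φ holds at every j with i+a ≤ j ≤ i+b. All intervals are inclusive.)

0, 1

Evaluate at each i in [0,9]:
  i=0: ✓ (all of [1,3])
  i=1: ✓ (all of [2,4])
  i=2: ✗ (fails at j=5)
  i=3: ✗ (fails at j=5)
  i=4: ✗ (fails at j=5)
  i=5: ✗ (fails at j=7)
  i=6: ✗ (fails at j=7)
  i=7: ✗ (fails at j=10)
  i=8: ✗ (fails at j=10)
  i=9: ✗ (fails at j=10)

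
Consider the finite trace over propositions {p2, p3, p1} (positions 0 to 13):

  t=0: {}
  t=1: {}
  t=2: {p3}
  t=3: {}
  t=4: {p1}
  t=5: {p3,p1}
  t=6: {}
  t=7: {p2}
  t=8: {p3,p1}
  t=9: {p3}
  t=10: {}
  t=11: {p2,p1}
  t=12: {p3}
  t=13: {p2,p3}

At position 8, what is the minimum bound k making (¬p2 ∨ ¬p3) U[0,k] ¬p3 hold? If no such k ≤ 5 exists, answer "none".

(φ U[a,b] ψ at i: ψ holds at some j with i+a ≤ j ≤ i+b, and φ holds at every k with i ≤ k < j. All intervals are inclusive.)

2

Need earliest j ≥ 8 with ¬p3, and (¬p2 ∨ ¬p3) at every k in [8,j-1].
  j=8: rhs fails.
  j=9: rhs fails.
  j=10: rhs holds; lhs holds on [8,9]. k = 2.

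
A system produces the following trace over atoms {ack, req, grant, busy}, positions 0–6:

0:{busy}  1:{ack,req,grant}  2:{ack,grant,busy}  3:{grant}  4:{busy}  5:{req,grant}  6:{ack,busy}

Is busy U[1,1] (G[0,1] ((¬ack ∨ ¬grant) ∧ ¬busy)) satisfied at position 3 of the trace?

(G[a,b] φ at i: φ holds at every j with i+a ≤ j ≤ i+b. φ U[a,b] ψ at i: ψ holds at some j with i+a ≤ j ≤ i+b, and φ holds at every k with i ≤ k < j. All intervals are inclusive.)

False

Need some j in [4,4] with G[0,1] ((¬ack ∨ ¬grant) ∧ ¬busy), and busy at every k in [3,j-1].
  j=4: G[0,1] ((¬ack ∨ ¬grant) ∧ ¬busy) — fails at 4.
No j in the window works → until fails.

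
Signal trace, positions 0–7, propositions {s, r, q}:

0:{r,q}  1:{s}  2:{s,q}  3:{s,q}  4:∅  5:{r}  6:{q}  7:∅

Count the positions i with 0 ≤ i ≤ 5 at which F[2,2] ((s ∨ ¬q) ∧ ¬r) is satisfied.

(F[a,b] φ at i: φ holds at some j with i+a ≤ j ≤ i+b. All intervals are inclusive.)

Evaluate at each i in [0,5]:
  i=0: ✓ (witness j=2)
  i=1: ✓ (witness j=3)
  i=2: ✓ (witness j=4)
  i=3: ✗ (none in [5,5])
  i=4: ✗ (none in [6,6])
  i=5: ✓ (witness j=7)
Positions where it holds: {0, 1, 2, 5} → 4.

4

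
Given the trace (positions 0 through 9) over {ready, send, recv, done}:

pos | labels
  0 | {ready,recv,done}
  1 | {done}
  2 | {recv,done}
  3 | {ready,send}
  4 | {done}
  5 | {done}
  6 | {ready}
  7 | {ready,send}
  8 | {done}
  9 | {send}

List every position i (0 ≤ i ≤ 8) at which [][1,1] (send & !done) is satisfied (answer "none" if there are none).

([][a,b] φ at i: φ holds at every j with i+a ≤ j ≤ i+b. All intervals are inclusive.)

2, 6, 8

Evaluate at each i in [0,8]:
  i=0: ✗ (fails at j=1)
  i=1: ✗ (fails at j=2)
  i=2: ✓ (all of [3,3])
  i=3: ✗ (fails at j=4)
  i=4: ✗ (fails at j=5)
  i=5: ✗ (fails at j=6)
  i=6: ✓ (all of [7,7])
  i=7: ✗ (fails at j=8)
  i=8: ✓ (all of [9,9])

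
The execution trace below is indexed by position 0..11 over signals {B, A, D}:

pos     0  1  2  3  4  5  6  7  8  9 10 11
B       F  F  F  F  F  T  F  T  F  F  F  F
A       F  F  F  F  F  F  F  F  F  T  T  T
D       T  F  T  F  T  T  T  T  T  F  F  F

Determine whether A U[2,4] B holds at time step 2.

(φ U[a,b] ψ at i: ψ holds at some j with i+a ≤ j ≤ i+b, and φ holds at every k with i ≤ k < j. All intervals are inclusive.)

Need some j in [4,6] with B, and A at every k in [2,j-1].
  j=4: B false.
  j=5: B holds, but A fails at k=2 → not this j.
  j=6: B false.
No j in the window works → until fails.

No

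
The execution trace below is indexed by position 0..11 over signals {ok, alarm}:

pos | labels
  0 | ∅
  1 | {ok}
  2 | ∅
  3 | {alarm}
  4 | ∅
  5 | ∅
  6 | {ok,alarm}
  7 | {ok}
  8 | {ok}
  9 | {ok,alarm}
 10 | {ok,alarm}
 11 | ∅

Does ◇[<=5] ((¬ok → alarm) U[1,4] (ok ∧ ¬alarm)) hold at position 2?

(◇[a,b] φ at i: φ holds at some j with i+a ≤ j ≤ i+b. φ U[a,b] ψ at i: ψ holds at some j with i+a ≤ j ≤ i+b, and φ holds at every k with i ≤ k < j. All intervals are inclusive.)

Check ((¬ok → alarm) U[1,4] (ok ∧ ¬alarm)) at each j in [2,7]:
  j=2: fails
  j=3: fails
  j=4: fails
  j=5: fails
  j=6: holds
  j=7: holds
Found at j=6 → formula holds.

True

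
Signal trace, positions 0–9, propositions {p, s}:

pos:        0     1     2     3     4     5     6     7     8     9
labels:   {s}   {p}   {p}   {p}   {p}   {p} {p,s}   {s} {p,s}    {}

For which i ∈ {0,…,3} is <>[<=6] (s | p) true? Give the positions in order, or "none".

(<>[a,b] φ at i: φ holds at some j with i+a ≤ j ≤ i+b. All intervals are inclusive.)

Evaluate at each i in [0,3]:
  i=0: ✓ (witness j=0)
  i=1: ✓ (witness j=1)
  i=2: ✓ (witness j=2)
  i=3: ✓ (witness j=3)

0, 1, 2, 3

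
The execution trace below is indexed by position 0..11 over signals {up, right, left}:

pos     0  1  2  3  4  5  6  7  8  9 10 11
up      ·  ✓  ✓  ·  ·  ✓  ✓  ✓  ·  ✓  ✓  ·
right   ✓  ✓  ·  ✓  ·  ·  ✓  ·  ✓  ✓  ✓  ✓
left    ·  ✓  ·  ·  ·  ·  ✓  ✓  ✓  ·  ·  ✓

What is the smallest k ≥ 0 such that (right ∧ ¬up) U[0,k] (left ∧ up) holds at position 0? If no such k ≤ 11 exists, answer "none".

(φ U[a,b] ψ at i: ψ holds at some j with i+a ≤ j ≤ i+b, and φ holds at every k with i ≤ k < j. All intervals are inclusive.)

Need earliest j ≥ 0 with (left ∧ up), and (right ∧ ¬up) at every k in [0,j-1].
  j=0: rhs fails.
  j=1: rhs holds; lhs holds on [0,0]. k = 1.

1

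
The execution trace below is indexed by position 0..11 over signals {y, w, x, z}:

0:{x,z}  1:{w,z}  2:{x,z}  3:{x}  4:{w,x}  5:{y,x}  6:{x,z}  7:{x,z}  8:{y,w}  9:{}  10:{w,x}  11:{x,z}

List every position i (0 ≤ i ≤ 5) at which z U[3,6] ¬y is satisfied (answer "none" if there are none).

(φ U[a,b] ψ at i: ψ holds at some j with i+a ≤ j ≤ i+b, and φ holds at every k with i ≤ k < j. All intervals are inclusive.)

Evaluate at each i in [0,5]:
  i=0: ✓ (rhs at j=3; lhs holds on [0,2])
  i=1: ✗ (lhs fails at k=3 before rhs at j=4)
  i=2: ✗ (lhs fails at k=3 before rhs at j=6)
  i=3: ✗ (lhs fails at k=3 before rhs at j=6)
  i=4: ✗ (lhs fails at k=4 before rhs at j=7)
  i=5: ✗ (lhs fails at k=5 before rhs at j=9)

0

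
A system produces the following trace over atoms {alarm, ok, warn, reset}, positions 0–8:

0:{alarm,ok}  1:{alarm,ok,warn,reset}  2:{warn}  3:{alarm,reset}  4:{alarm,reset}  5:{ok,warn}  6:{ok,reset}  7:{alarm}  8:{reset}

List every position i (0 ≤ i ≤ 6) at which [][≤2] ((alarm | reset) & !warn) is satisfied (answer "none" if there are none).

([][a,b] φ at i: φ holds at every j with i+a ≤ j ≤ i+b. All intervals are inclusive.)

6

Evaluate at each i in [0,6]:
  i=0: ✗ (fails at j=1)
  i=1: ✗ (fails at j=1)
  i=2: ✗ (fails at j=2)
  i=3: ✗ (fails at j=5)
  i=4: ✗ (fails at j=5)
  i=5: ✗ (fails at j=5)
  i=6: ✓ (all of [6,8])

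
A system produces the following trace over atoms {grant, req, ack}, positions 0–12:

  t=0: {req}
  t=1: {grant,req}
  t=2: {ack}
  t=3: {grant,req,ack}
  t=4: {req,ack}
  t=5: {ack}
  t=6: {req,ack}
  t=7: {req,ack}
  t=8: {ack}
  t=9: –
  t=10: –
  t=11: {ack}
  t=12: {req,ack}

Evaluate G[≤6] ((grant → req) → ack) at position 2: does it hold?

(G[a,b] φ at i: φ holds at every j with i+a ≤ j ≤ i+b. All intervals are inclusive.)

Check ((grant → req) → ack) at every j in [2,8]:
  j=2: antecedent true; consequent true → ✓
  j=3: antecedent true; consequent true → ✓
  j=4: antecedent true; consequent true → ✓
  j=5: antecedent true; consequent true → ✓
  j=6: antecedent true; consequent true → ✓
  j=7: antecedent true; consequent true → ✓
  j=8: antecedent true; consequent true → ✓
All positions satisfy it → formula holds.

True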